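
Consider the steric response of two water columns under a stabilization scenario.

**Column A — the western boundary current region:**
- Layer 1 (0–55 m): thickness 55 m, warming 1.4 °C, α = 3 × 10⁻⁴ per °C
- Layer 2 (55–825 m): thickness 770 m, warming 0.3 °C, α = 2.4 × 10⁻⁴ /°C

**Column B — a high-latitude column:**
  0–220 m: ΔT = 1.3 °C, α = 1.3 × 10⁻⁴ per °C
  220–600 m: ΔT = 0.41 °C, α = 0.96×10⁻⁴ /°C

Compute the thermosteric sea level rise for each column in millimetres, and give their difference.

A: 78.5 mm; B: 52.1 mm; difference 26.4 mm

A Layer 1: 3×10⁻⁴ × 1.4 × 55 = 0.02310 m
A 55–825 m: 0.3 × 770 × 2.4×10⁻⁴ = 0.05544 m
A total: 0.07854 m
B 0–220 m: 1.3×10⁻⁴ × 220 × 1.3 = 0.03718 m
B 220–600 m: 0.41 × 0.96×10⁻⁴ × 380 = 0.0149568 m
B total: 0.0521368 m
Difference: 0.07854 − 0.0521368 = 0.0264032 m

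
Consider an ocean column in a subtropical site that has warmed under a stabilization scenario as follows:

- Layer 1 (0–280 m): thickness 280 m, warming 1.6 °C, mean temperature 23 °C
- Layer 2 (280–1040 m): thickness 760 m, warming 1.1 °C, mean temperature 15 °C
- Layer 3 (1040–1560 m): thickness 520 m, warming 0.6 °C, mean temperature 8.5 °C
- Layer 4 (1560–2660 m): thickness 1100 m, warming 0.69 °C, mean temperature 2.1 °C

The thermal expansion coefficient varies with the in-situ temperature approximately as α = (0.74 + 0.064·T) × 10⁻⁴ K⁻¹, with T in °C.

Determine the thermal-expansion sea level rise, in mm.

Layer 1: α = (0.74 + 0.064×23)×10⁻⁴ = 2.212×10⁻⁴ K⁻¹
Layer 2: α = (0.74 + 0.064×15)×10⁻⁴ = 1.7×10⁻⁴ K⁻¹
Layer 3: α = (0.74 + 0.064×8.5)×10⁻⁴ = 1.284×10⁻⁴ K⁻¹
Layer 4: α = (0.74 + 0.064×2.1)×10⁻⁴ = 0.8744×10⁻⁴ K⁻¹
2.212×10⁻⁴ × 1.6 × 280 = 0.0990976 m
Layer 2: 760 × 1.7×10⁻⁴ × 1.1 = 0.14212 m
Layer 3: 0.6 × 520 × 1.284×10⁻⁴ = 0.0400608 m
1560–2660 m: 0.69 × 0.8744×10⁻⁴ × 1100 = 0.06636696 m
Δh = 0.0990976 + 0.14212 + 0.0400608 + 0.06636696 = 0.34764536 m ≈ 348 mm

Δh = 348 mm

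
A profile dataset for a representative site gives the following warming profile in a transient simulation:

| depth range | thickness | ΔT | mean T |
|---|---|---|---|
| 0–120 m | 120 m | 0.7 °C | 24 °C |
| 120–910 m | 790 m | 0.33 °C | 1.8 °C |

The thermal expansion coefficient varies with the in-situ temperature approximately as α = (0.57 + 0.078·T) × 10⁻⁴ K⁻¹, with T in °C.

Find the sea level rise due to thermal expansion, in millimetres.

39 mm of thermosteric rise

Layer 1: α = (0.57 + 0.078×24)×10⁻⁴ = 2.442×10⁻⁴ K⁻¹
Layer 2: α = (0.57 + 0.078×1.8)×10⁻⁴ = 0.7104×10⁻⁴ K⁻¹
120 × 0.7 × 2.442×10⁻⁴ = 0.0205128 m
790 × 0.33 × 0.7104×10⁻⁴ = 0.018520128 m
Δh = 0.0205128 + 0.018520128 = 0.039032928 m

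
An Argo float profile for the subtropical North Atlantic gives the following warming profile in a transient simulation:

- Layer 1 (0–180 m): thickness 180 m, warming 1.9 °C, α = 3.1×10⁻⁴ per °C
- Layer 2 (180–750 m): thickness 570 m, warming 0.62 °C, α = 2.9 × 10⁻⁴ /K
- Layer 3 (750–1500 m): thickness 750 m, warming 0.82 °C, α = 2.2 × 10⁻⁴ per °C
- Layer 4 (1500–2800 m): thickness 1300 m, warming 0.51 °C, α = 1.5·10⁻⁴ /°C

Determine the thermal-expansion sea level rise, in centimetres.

180 × 3.1×10⁻⁴ × 1.9 = 0.10602 m
570 × 2.9×10⁻⁴ × 0.62 = 0.102486 m
2.2×10⁻⁴ × 750 × 0.82 = 0.13530 m
0.51 × 1300 × 1.5×10⁻⁴ = 0.09945 m
Δh = 0.10602 + 0.102486 + 0.13530 + 0.09945 = 0.443256 m ≈ 44.3 cm

44.3 cm of thermosteric rise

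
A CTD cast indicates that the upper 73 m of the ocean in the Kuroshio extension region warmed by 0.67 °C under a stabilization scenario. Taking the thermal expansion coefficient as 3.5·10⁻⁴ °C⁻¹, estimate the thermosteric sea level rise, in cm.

Δh = αΔT·H = 3.5×10⁻⁴ × 0.67 × 73 = 0.0171185 m

1.71 cm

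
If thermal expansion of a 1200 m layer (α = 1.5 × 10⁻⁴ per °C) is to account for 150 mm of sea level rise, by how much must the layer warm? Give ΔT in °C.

ΔT ≈ 0.83 °C

ΔT = Δh/(αH) = 0.15 / (1.5×10⁻⁴ × 1200) ≈ 0.8333 °C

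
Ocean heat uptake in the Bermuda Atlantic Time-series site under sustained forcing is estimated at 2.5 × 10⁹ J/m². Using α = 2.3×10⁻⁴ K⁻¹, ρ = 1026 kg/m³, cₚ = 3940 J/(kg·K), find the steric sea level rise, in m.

about 0.14 m

Δh = αQ/(ρcₚ) = 2.3×10⁻⁴ × 2.5×10⁹ / (1026 × 3940) ≈ 0.14224 m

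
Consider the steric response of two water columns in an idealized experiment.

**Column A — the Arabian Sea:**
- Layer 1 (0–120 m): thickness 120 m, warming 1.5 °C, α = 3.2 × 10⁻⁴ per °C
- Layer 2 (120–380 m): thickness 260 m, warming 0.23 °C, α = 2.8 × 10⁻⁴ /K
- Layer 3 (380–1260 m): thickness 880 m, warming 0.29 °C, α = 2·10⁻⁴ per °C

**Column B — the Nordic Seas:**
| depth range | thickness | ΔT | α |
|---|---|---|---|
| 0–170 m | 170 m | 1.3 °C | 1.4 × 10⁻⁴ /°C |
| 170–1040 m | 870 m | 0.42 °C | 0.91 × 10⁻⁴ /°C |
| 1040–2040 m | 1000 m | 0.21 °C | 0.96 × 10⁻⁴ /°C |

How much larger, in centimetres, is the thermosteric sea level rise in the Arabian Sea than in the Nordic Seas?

Δh_A − Δh_B ≈ 4.1 cm

A Layer 1: 3.2×10⁻⁴ × 1.5 × 120 = 0.05760 m
A 120–380 m: 0.23 × 260 × 2.8×10⁻⁴ = 0.016744 m
A Layer 3: 0.29 × 880 × 2×10⁻⁴ = 0.05104 m
A total: 0.125384 m
B 0–170 m: 170 × 1.4×10⁻⁴ × 1.3 = 0.03094 m
B Layer 2: 0.91×10⁻⁴ × 870 × 0.42 = 0.0332514 m
B 0.96×10⁻⁴ × 0.21 × 1000 = 0.02016 m
B total: 0.0843514 m
Difference: 0.125384 − 0.0843514 = 0.0410326 m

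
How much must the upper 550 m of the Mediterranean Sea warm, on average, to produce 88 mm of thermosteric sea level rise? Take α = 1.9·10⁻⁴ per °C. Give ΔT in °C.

ΔT = Δh/(αH) = 0.088 / (1.9×10⁻⁴ × 550) ≈ 0.8421 °C

about 0.84 °C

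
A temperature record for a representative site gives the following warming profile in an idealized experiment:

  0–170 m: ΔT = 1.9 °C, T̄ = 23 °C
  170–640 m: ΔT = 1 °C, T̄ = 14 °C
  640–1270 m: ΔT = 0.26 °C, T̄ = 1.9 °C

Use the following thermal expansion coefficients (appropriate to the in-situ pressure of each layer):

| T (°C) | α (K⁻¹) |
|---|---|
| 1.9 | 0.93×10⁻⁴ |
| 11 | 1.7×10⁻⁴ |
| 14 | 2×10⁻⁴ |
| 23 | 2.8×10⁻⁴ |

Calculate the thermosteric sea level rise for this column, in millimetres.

Layer 1 at 23 °C → α = 2.8×10⁻⁴ K⁻¹
Layer 2 at 14 °C → α = 2×10⁻⁴ K⁻¹
Layer 3 at 1.9 °C → α = 0.93×10⁻⁴ K⁻¹
2.8×10⁻⁴ × 170 × 1.9 = 0.09044 m
170–640 m: 470 × 1 × 2×10⁻⁴ = 0.09400 m
Layer 3: 630 × 0.26 × 0.93×10⁻⁴ = 0.0152334 m
Δh = 0.09044 + 0.09400 + 0.0152334 = 0.1996734 m

Δh ≈ 200 mm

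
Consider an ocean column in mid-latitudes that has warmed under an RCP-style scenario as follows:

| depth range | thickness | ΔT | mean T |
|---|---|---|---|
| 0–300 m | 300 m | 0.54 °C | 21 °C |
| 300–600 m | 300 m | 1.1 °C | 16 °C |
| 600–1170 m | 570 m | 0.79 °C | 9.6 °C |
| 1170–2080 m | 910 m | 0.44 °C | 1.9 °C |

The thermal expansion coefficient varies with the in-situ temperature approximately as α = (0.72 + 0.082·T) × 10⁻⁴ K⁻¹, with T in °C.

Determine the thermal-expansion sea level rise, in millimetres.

Layer 1: α = (0.72 + 0.082×21)×10⁻⁴ = 2.442×10⁻⁴ K⁻¹
Layer 2: α = (0.72 + 0.082×16)×10⁻⁴ = 2.032×10⁻⁴ K⁻¹
Layer 3: α = (0.72 + 0.082×9.6)×10⁻⁴ = 1.5072×10⁻⁴ K⁻¹
Layer 4: α = (0.72 + 0.082×1.9)×10⁻⁴ = 0.8758×10⁻⁴ K⁻¹
Layer 1: 0.54 × 300 × 2.442×10⁻⁴ = 0.0395604 m
Layer 2: 1.1 × 300 × 2.032×10⁻⁴ = 0.067056 m
Layer 3: 1.5072×10⁻⁴ × 570 × 0.79 = 0.067869216 m
0.8758×10⁻⁴ × 0.44 × 910 = 0.035067032 m
Δh = 0.0395604 + 0.067056 + 0.067869216 + 0.035067032 = 0.209552648 m

Δh ≈ 210 mm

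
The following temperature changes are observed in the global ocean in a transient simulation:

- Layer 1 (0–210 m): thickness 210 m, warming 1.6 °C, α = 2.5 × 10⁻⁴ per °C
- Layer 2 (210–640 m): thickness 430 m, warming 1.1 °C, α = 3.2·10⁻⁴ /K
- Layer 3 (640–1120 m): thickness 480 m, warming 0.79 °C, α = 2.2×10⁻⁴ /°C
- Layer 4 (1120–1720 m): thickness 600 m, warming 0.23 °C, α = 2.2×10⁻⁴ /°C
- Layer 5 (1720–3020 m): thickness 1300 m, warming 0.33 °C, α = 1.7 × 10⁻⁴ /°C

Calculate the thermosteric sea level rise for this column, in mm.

about 422 mm

2.5×10⁻⁴ × 210 × 1.6 = 0.08400 m
Layer 2: 3.2×10⁻⁴ × 1.1 × 430 = 0.15136 m
Layer 3: 480 × 2.2×10⁻⁴ × 0.79 = 0.083424 m
Layer 4: 0.23 × 600 × 2.2×10⁻⁴ = 0.03036 m
1720–3020 m: 1300 × 1.7×10⁻⁴ × 0.33 = 0.07293 m
Δh = 0.08400 + 0.15136 + 0.083424 + 0.03036 + 0.07293 = 0.422074 m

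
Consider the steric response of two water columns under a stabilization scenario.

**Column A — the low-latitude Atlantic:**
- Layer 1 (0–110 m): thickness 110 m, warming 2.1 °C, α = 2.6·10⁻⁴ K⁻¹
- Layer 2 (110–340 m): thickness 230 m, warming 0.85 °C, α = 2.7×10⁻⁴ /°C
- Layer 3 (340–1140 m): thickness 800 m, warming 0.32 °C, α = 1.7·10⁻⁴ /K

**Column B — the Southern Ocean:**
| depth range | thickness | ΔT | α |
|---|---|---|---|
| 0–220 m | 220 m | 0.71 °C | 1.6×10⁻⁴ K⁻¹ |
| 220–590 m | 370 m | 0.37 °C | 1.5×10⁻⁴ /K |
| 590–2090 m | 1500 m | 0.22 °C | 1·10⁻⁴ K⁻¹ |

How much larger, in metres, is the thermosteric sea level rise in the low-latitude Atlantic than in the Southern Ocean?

A 0–110 m: 2.1 × 110 × 2.6×10⁻⁴ = 0.06006 m
A 230 × 2.7×10⁻⁴ × 0.85 = 0.052785 m
A Layer 3: 800 × 1.7×10⁻⁴ × 0.32 = 0.04352 m
A total: 0.156365 m
B 0.71 × 220 × 1.6×10⁻⁴ = 0.024992 m
B 1.5×10⁻⁴ × 0.37 × 370 = 0.020535 m
B Layer 3: 1500 × 0.22 × 1×10⁻⁴ = 0.03300 m
B total: 0.078527 m
Difference: 0.156365 − 0.078527 = 0.077838 m

0.078 m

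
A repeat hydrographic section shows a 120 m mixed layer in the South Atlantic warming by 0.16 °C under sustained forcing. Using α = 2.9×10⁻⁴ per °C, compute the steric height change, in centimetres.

Δh = αΔT·H = 2.9×10⁻⁴ × 0.16 × 120 = 0.005568 m

about 0.557 cm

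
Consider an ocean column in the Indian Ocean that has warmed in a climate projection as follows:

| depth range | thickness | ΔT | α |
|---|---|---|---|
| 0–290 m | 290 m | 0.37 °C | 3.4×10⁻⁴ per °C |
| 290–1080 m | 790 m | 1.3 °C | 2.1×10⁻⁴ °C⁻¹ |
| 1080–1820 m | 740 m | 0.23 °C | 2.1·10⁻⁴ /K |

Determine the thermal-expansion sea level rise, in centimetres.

3.4×10⁻⁴ × 290 × 0.37 = 0.036482 m
2.1×10⁻⁴ × 1.3 × 790 = 0.21567 m
1080–1820 m: 740 × 2.1×10⁻⁴ × 0.23 = 0.035742 m
Δh = 0.036482 + 0.21567 + 0.035742 = 0.287894 m

about 28.8 cm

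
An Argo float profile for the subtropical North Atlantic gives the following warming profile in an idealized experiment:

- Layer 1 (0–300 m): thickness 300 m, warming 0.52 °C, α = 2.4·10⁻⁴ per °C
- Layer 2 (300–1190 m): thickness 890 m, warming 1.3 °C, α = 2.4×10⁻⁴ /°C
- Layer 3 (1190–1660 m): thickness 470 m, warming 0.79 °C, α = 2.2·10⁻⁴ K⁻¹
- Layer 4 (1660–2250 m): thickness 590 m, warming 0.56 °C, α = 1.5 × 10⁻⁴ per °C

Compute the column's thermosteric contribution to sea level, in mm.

Δh = 446 mm

0.52 × 300 × 2.4×10⁻⁴ = 0.03744 m
890 × 1.3 × 2.4×10⁻⁴ = 0.27768 m
2.2×10⁻⁴ × 470 × 0.79 = 0.081686 m
1660–2250 m: 1.5×10⁻⁴ × 0.56 × 590 = 0.04956 m
Δh = 0.03744 + 0.27768 + 0.081686 + 0.04956 = 0.446366 m ≈ 446 mm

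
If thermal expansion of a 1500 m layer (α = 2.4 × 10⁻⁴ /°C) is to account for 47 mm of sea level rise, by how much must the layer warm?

0.131 K

ΔT = Δh/(αH) = 0.047 / (2.4×10⁻⁴ × 1500) ≈ 0.1306 K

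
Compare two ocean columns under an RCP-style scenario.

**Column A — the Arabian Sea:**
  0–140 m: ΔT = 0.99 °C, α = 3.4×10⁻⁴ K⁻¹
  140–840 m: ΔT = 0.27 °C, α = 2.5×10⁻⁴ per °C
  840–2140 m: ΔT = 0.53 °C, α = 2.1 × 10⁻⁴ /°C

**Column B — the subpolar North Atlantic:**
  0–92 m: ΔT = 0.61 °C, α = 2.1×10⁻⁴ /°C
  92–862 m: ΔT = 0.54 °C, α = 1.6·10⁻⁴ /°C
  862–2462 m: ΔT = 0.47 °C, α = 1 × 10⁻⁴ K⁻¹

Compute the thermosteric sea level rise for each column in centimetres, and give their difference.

A Layer 1: 140 × 0.99 × 3.4×10⁻⁴ = 0.047124 m
A Layer 2: 2.5×10⁻⁴ × 700 × 0.27 = 0.04725 m
A 840–2140 m: 0.53 × 1300 × 2.1×10⁻⁴ = 0.14469 m
A total: 0.239064 m
B 0.61 × 92 × 2.1×10⁻⁴ = 0.0117852 m
B Layer 2: 0.54 × 770 × 1.6×10⁻⁴ = 0.066528 m
B Layer 3: 1600 × 1×10⁻⁴ × 0.47 = 0.07520 m
B total: 0.1535132 m
Difference: 0.239064 − 0.1535132 = 0.0855508 m

A: 24 cm; B: 15 cm; difference 8.6 cm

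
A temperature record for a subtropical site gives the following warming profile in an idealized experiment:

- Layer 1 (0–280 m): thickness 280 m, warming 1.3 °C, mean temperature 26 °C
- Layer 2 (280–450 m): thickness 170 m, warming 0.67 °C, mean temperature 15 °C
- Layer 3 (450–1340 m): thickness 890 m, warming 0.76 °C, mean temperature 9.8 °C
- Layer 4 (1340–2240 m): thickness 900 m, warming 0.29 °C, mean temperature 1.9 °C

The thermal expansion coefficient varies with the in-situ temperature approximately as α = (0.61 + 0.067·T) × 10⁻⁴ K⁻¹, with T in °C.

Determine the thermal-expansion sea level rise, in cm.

Layer 1: α = (0.61 + 0.067×26)×10⁻⁴ = 2.352×10⁻⁴ K⁻¹
Layer 2: α = (0.61 + 0.067×15)×10⁻⁴ = 1.615×10⁻⁴ K⁻¹
Layer 3: α = (0.61 + 0.067×9.8)×10⁻⁴ = 1.2666×10⁻⁴ K⁻¹
Layer 4: α = (0.61 + 0.067×1.9)×10⁻⁴ = 0.7373×10⁻⁴ K⁻¹
Layer 1: 1.3 × 2.352×10⁻⁴ × 280 = 0.0856128 m
280–450 m: 0.67 × 170 × 1.615×10⁻⁴ = 0.01839485 m
Layer 3: 0.76 × 890 × 1.2666×10⁻⁴ = 0.085672824 m
Layer 4: 0.29 × 900 × 0.7373×10⁻⁴ = 0.01924353 m
Δh = 0.0856128 + 0.01839485 + 0.085672824 + 0.01924353 = 0.208924004 m

20.9 cm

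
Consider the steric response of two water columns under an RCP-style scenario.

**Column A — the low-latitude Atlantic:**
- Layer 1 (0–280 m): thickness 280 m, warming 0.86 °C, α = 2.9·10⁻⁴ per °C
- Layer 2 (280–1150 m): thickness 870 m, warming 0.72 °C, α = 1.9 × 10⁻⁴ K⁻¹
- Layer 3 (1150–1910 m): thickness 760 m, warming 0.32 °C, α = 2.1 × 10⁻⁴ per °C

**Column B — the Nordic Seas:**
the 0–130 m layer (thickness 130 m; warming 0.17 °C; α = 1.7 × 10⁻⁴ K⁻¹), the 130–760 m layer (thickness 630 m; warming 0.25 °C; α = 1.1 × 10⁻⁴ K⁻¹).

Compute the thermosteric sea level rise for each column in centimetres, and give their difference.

A 0–280 m: 280 × 2.9×10⁻⁴ × 0.86 = 0.069832 m
A Layer 2: 1.9×10⁻⁴ × 0.72 × 870 = 0.119016 m
A 1150–1910 m: 760 × 2.1×10⁻⁴ × 0.32 = 0.051072 m
A total: 0.23992 m
B 0–130 m: 0.17 × 130 × 1.7×10⁻⁴ = 0.003757 m
B 130–760 m: 1.1×10⁻⁴ × 0.25 × 630 = 0.017325 m
B total: 0.021082 m
Difference: 0.23992 − 0.021082 = 0.218838 m

Δh_A ≈ 24.0 cm, Δh_B ≈ 2.11 cm; difference ≈ 21.9 cm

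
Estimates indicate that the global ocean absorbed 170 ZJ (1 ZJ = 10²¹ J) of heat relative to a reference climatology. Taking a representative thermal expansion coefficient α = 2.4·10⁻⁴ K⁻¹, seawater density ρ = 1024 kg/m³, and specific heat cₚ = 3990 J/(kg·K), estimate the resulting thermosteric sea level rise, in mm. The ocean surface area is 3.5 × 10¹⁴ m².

28.5 mm

Per unit area: Q = 170×10²¹ / (3.5×10¹⁴) ≈ 4.857×10⁸ J/m²
Δh = αQ/(ρcₚ) = 2.4×10⁻⁴ × 4.857×10⁸ / (1024 × 3990) ≈ 0.02853 m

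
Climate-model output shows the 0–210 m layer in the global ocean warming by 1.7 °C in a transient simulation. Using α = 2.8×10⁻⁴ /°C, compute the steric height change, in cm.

Δh = αΔT·H = 2.8×10⁻⁴ × 1.7 × 210 = 0.09996 m

10.0 cm of thermosteric rise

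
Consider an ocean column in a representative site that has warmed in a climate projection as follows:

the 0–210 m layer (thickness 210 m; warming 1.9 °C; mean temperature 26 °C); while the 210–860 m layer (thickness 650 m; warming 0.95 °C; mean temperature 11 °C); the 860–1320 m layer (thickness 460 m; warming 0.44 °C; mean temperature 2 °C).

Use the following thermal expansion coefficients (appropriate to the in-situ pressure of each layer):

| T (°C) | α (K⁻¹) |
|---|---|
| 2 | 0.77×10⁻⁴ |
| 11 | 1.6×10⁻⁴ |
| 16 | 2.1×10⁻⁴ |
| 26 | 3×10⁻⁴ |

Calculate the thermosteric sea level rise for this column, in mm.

Layer 1 at 26 °C → α = 3×10⁻⁴ K⁻¹
Layer 2 at 11 °C → α = 1.6×10⁻⁴ K⁻¹
Layer 3 at 2 °C → α = 0.77×10⁻⁴ K⁻¹
3×10⁻⁴ × 210 × 1.9 = 0.11970 m
210–860 m: 0.95 × 1.6×10⁻⁴ × 650 = 0.09880 m
Layer 3: 0.44 × 0.77×10⁻⁴ × 460 = 0.0155848 m
Δh = 0.11970 + 0.09880 + 0.0155848 = 0.2340848 m

234 mm of thermosteric rise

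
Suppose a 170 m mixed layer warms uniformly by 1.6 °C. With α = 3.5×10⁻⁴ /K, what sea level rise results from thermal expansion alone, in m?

Δh = αΔT·H = 3.5×10⁻⁴ × 1.6 × 170 = 0.09520 m

0.0952 m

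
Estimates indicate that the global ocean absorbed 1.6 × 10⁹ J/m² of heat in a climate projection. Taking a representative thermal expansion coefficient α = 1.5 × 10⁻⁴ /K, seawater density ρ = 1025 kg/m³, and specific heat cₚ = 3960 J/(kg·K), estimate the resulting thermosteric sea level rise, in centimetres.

5.91 cm

Δh = αQ/(ρcₚ) = 1.5×10⁻⁴ × 1.6×10⁹ / (1025 × 3960) ≈ 0.059128 m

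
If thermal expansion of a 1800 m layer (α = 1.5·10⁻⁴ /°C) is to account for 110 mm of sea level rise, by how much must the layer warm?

ΔT = Δh/(αH) = 0.11 / (1.5×10⁻⁴ × 1800) ≈ 0.4074 K

ΔT ≈ 0.407 K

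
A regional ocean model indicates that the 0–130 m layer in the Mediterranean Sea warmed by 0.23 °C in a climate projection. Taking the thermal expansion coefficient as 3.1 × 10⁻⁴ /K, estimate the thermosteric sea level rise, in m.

0.00927 m

Δh = αΔT·H = 3.1×10⁻⁴ × 0.23 × 130 = 0.009269 m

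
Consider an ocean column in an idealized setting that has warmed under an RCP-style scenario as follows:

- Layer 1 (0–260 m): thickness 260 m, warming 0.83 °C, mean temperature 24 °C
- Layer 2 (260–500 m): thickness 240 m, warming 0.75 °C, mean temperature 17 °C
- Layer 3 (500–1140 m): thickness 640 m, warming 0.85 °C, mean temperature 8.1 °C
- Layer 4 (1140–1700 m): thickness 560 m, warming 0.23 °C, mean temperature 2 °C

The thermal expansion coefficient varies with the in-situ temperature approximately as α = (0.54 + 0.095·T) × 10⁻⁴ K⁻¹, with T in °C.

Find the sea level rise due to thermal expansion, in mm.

about 180 mm

Layer 1: α = (0.54 + 0.095×24)×10⁻⁴ = 2.82×10⁻⁴ K⁻¹
Layer 2: α = (0.54 + 0.095×17)×10⁻⁴ = 2.155×10⁻⁴ K⁻¹
Layer 3: α = (0.54 + 0.095×8.1)×10⁻⁴ = 1.3095×10⁻⁴ K⁻¹
Layer 4: α = (0.54 + 0.095×2)×10⁻⁴ = 0.73×10⁻⁴ K⁻¹
0–260 m: 2.82×10⁻⁴ × 0.83 × 260 = 0.0608556 m
Layer 2: 2.155×10⁻⁴ × 0.75 × 240 = 0.03879 m
500–1140 m: 640 × 1.3095×10⁻⁴ × 0.85 = 0.0712368 m
0.73×10⁻⁴ × 0.23 × 560 = 0.0094024 m
Δh = 0.0608556 + 0.03879 + 0.0712368 + 0.0094024 = 0.1802848 m ≈ 180 mm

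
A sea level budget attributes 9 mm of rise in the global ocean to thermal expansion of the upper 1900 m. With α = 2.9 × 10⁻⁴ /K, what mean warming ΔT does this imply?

ΔT ≈ 0.0163 K

ΔT = Δh/(αH) = 0.009 / (2.9×10⁻⁴ × 1900) ≈ 0.01633 K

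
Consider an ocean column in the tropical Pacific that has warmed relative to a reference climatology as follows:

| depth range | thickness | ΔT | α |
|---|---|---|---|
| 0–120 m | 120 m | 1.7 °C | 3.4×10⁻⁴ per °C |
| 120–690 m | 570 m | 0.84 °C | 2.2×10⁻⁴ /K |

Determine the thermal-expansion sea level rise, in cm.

0–120 m: 1.7 × 3.4×10⁻⁴ × 120 = 0.06936 m
Layer 2: 0.84 × 2.2×10⁻⁴ × 570 = 0.105336 m
Δh = 0.06936 + 0.105336 = 0.174696 m

Δh = 17.5 cm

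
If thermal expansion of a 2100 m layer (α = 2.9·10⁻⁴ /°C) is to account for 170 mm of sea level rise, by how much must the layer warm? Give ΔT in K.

about 0.279 K

ΔT = Δh/(αH) = 0.17 / (2.9×10⁻⁴ × 2100) ≈ 0.2791 K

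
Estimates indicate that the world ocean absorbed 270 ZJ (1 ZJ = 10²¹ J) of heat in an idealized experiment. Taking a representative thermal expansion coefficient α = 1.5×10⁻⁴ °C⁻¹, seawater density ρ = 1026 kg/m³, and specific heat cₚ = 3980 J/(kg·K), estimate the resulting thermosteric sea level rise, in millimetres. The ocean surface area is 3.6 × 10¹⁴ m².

Per unit area: Q = 270×10²¹ / (3.6×10¹⁴) = 7.5×10⁸ J/m²
Δh = αQ/(ρcₚ) = 1.5×10⁻⁴ × 7.5×10⁸ / (1026 × 3980) ≈ 0.02755 m

Δh = 27.6 mm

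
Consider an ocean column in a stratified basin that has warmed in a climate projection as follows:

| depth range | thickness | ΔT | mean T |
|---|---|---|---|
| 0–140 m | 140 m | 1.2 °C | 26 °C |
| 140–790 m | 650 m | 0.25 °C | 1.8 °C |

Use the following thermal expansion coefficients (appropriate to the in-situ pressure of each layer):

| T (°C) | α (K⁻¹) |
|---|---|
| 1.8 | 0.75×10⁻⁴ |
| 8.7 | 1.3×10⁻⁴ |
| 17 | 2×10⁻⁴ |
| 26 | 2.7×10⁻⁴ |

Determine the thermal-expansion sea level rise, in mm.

about 58 mm

Layer 1 at 26 °C → α = 2.7×10⁻⁴ K⁻¹
Layer 2 at 1.8 °C → α = 0.75×10⁻⁴ K⁻¹
Layer 1: 2.7×10⁻⁴ × 1.2 × 140 = 0.04536 m
650 × 0.75×10⁻⁴ × 0.25 = 0.0121875 m
Δh = 0.04536 + 0.0121875 = 0.0575475 m ≈ 58 mm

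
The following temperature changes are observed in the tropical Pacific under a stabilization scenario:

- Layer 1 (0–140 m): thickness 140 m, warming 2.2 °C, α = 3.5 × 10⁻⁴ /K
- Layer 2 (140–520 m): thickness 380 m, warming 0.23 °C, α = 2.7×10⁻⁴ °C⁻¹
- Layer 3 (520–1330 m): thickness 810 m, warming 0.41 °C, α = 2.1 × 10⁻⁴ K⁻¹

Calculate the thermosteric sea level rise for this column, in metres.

0–140 m: 2.2 × 3.5×10⁻⁴ × 140 = 0.10780 m
140–520 m: 2.7×10⁻⁴ × 0.23 × 380 = 0.023598 m
520–1330 m: 2.1×10⁻⁴ × 0.41 × 810 = 0.069741 m
Δh = 0.10780 + 0.023598 + 0.069741 = 0.201139 m ≈ 0.201 m

0.201 m of thermosteric rise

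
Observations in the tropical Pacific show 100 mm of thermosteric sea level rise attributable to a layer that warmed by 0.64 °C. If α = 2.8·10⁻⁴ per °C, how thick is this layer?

H = Δh/(αΔT) = 0.1 / (2.8×10⁻⁴ × 0.64) ≈ 558.0 m

about 558 m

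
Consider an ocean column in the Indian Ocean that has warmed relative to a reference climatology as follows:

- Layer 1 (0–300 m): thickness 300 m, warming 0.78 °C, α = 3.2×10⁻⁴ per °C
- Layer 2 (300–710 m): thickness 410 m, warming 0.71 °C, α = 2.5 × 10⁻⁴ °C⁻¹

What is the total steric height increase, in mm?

0–300 m: 0.78 × 300 × 3.2×10⁻⁴ = 0.07488 m
300–710 m: 410 × 2.5×10⁻⁴ × 0.71 = 0.072775 m
Δh = 0.07488 + 0.072775 = 0.147655 m

148 mm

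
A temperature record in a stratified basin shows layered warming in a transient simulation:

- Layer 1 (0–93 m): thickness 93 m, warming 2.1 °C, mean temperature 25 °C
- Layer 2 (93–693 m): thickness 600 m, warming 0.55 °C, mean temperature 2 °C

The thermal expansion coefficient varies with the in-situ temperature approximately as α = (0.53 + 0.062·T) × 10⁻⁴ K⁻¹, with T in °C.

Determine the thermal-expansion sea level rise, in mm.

Layer 1: α = (0.53 + 0.062×25)×10⁻⁴ = 2.08×10⁻⁴ K⁻¹
Layer 2: α = (0.53 + 0.062×2)×10⁻⁴ = 0.654×10⁻⁴ K⁻¹
Layer 1: 93 × 2.1 × 2.08×10⁻⁴ = 0.0406224 m
93–693 m: 600 × 0.654×10⁻⁴ × 0.55 = 0.021582 m
Δh = 0.0406224 + 0.021582 = 0.0622044 m ≈ 62 mm

62 mm of thermosteric rise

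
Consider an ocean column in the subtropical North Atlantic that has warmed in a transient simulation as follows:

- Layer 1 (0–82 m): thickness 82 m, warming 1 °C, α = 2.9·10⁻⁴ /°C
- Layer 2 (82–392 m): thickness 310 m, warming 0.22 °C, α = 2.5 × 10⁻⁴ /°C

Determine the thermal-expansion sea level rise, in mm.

Δh ≈ 40.8 mm

82 × 1 × 2.9×10⁻⁴ = 0.02378 m
0.22 × 2.5×10⁻⁴ × 310 = 0.01705 m
Δh = 0.02378 + 0.01705 = 0.04083 m ≈ 40.8 mm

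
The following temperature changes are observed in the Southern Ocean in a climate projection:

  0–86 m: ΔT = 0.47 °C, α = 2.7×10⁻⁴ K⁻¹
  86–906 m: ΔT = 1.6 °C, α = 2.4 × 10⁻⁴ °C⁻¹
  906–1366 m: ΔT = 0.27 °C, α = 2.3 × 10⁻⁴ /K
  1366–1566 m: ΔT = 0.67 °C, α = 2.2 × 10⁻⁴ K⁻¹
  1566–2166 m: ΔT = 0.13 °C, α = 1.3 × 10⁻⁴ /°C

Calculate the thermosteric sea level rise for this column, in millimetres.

about 390 mm

0–86 m: 2.7×10⁻⁴ × 0.47 × 86 = 0.0109134 m
86–906 m: 2.4×10⁻⁴ × 820 × 1.6 = 0.31488 m
906–1366 m: 0.27 × 2.3×10⁻⁴ × 460 = 0.028566 m
0.67 × 200 × 2.2×10⁻⁴ = 0.02948 m
1566–2166 m: 600 × 1.3×10⁻⁴ × 0.13 = 0.01014 m
Δh = 0.0109134 + 0.31488 + 0.028566 + 0.02948 + 0.01014 = 0.3939794 m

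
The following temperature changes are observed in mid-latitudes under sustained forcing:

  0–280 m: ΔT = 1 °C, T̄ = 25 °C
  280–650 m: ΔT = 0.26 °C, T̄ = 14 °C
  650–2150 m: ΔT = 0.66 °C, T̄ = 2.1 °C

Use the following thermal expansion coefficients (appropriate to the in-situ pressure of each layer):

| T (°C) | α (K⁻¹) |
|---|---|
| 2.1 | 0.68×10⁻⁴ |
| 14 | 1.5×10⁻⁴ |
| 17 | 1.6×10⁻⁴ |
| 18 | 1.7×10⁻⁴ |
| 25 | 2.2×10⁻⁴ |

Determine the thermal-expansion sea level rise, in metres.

about 0.143 m

Layer 1 at 25 °C → α = 2.2×10⁻⁴ K⁻¹
Layer 2 at 14 °C → α = 1.5×10⁻⁴ K⁻¹
Layer 3 at 2.1 °C → α = 0.68×10⁻⁴ K⁻¹
Layer 1: 2.2×10⁻⁴ × 1 × 280 = 0.06160 m
280–650 m: 0.26 × 370 × 1.5×10⁻⁴ = 0.01443 m
Layer 3: 0.66 × 0.68×10⁻⁴ × 1500 = 0.06732 m
Δh = 0.06160 + 0.01443 + 0.06732 = 0.14335 m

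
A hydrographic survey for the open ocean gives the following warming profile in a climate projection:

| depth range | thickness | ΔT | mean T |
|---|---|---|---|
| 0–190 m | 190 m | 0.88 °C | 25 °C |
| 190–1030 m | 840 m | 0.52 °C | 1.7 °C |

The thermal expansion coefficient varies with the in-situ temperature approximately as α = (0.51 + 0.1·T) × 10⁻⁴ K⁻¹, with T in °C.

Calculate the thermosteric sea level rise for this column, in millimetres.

80.0 mm of thermosteric rise

Layer 1: α = (0.51 + 0.1×25)×10⁻⁴ = 3.01×10⁻⁴ K⁻¹
Layer 2: α = (0.51 + 0.1×1.7)×10⁻⁴ = 0.68×10⁻⁴ K⁻¹
0.88 × 3.01×10⁻⁴ × 190 = 0.0503272 m
0.68×10⁻⁴ × 0.52 × 840 = 0.0297024 m
Δh = 0.0503272 + 0.0297024 = 0.0800296 m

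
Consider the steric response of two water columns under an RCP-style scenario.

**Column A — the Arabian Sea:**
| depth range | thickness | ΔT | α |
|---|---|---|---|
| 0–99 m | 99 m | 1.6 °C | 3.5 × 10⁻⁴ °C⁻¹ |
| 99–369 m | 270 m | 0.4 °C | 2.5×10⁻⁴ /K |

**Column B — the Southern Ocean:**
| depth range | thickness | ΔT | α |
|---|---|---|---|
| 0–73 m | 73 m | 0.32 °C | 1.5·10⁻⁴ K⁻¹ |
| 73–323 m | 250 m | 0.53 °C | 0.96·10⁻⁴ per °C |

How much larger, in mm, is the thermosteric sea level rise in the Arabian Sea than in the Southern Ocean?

66 mm larger

A 0–99 m: 1.6 × 99 × 3.5×10⁻⁴ = 0.05544 m
A 0.4 × 270 × 2.5×10⁻⁴ = 0.02700 m
A total: 0.08244 m
B 0.32 × 73 × 1.5×10⁻⁴ = 0.003504 m
B 73–323 m: 0.53 × 0.96×10⁻⁴ × 250 = 0.01272 m
B total: 0.016224 m
Difference: 0.08244 − 0.016224 = 0.066216 m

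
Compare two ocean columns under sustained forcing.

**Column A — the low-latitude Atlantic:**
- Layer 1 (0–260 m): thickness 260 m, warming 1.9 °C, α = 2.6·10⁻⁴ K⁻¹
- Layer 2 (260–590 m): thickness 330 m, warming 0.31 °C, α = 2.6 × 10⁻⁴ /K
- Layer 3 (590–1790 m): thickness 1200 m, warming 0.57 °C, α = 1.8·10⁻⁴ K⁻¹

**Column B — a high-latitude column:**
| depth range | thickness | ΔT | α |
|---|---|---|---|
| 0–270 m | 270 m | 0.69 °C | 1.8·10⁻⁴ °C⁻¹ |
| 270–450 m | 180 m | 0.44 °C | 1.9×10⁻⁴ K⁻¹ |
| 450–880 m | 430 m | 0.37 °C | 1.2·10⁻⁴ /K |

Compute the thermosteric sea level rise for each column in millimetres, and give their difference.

Δh_A ≈ 280 mm, Δh_B ≈ 68 mm; difference ≈ 210 mm

A 2.6×10⁻⁴ × 1.9 × 260 = 0.12844 m
A 0.31 × 2.6×10⁻⁴ × 330 = 0.026598 m
A Layer 3: 0.57 × 1200 × 1.8×10⁻⁴ = 0.12312 m
A total: 0.278158 m
B Layer 1: 0.69 × 1.8×10⁻⁴ × 270 = 0.033534 m
B Layer 2: 1.9×10⁻⁴ × 180 × 0.44 = 0.015048 m
B 450–880 m: 1.2×10⁻⁴ × 430 × 0.37 = 0.019092 m
B total: 0.067674 m
Difference: 0.278158 − 0.067674 = 0.210484 m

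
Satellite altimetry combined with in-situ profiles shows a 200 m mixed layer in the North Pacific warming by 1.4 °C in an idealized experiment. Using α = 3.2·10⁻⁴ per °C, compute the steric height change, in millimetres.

about 89.6 mm

Δh = αΔT·H = 3.2×10⁻⁴ × 1.4 × 200 = 0.08960 m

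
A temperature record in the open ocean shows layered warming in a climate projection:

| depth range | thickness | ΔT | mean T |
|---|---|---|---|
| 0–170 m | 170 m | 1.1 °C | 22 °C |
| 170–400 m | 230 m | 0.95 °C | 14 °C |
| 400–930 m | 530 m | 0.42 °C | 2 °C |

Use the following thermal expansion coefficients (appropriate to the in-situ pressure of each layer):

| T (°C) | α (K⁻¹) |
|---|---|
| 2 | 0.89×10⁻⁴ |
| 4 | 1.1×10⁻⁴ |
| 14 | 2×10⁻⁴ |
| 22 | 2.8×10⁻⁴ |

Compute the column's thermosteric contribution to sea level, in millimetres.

about 116 mm

Layer 1 at 22 °C → α = 2.8×10⁻⁴ K⁻¹
Layer 2 at 14 °C → α = 2×10⁻⁴ K⁻¹
Layer 3 at 2 °C → α = 0.89×10⁻⁴ K⁻¹
2.8×10⁻⁴ × 170 × 1.1 = 0.05236 m
230 × 2×10⁻⁴ × 0.95 = 0.04370 m
400–930 m: 530 × 0.89×10⁻⁴ × 0.42 = 0.0198114 m
Δh = 0.05236 + 0.04370 + 0.0198114 = 0.1158714 m ≈ 116 mm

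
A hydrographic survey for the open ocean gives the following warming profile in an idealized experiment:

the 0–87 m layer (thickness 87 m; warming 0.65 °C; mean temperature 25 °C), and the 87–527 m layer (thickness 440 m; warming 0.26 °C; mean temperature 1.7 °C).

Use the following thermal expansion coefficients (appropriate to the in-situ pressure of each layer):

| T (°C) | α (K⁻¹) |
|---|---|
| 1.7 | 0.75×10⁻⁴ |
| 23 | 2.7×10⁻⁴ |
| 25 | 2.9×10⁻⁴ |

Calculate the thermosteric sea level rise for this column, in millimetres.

25.0 mm of thermosteric rise

Layer 1 at 25 °C → α = 2.9×10⁻⁴ K⁻¹
Layer 2 at 1.7 °C → α = 0.75×10⁻⁴ K⁻¹
0–87 m: 87 × 0.65 × 2.9×10⁻⁴ = 0.0163995 m
0.75×10⁻⁴ × 440 × 0.26 = 0.00858 m
Δh = 0.0163995 + 0.00858 = 0.0249795 m ≈ 25.0 mm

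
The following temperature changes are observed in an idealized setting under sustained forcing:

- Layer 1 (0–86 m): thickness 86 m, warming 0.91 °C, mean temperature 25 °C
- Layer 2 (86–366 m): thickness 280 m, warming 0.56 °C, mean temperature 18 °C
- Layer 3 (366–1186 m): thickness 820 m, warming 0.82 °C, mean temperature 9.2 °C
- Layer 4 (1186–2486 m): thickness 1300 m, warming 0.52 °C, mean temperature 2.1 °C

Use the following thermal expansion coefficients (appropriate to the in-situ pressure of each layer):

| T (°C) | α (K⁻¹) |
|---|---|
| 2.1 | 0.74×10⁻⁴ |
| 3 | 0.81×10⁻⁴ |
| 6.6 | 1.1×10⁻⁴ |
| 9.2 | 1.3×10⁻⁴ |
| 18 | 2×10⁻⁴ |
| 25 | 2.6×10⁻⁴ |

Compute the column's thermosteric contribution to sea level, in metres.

Δh = 0.19 m

Layer 1 at 25 °C → α = 2.6×10⁻⁴ K⁻¹
Layer 2 at 18 °C → α = 2×10⁻⁴ K⁻¹
Layer 3 at 9.2 °C → α = 1.3×10⁻⁴ K⁻¹
Layer 4 at 2.1 °C → α = 0.74×10⁻⁴ K⁻¹
0–86 m: 0.91 × 2.6×10⁻⁴ × 86 = 0.0203476 m
Layer 2: 0.56 × 280 × 2×10⁻⁴ = 0.03136 m
820 × 1.3×10⁻⁴ × 0.82 = 0.087412 m
Layer 4: 1300 × 0.52 × 0.74×10⁻⁴ = 0.050024 m
Δh = 0.0203476 + 0.03136 + 0.087412 + 0.050024 = 0.1891436 m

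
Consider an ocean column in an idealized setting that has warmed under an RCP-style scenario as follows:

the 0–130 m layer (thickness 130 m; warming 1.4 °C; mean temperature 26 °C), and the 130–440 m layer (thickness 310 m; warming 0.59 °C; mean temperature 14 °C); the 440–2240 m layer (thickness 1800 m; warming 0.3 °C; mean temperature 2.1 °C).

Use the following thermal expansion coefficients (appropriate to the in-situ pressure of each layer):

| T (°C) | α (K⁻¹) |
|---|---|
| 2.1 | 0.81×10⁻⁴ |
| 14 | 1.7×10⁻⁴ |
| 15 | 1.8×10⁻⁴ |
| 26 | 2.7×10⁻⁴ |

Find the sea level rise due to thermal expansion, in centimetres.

Layer 1 at 26 °C → α = 2.7×10⁻⁴ K⁻¹
Layer 2 at 14 °C → α = 1.7×10⁻⁴ K⁻¹
Layer 3 at 2.1 °C → α = 0.81×10⁻⁴ K⁻¹
0–130 m: 2.7×10⁻⁴ × 130 × 1.4 = 0.04914 m
Layer 2: 1.7×10⁻⁴ × 0.59 × 310 = 0.031093 m
440–2240 m: 1800 × 0.81×10⁻⁴ × 0.3 = 0.04374 m
Δh = 0.04914 + 0.031093 + 0.04374 = 0.123973 m

12.4 cm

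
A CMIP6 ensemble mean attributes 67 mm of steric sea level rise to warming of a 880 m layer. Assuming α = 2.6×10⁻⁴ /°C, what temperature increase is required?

ΔT = Δh/(αH) = 0.067 / (2.6×10⁻⁴ × 880) ≈ 0.2928 K

0.29 K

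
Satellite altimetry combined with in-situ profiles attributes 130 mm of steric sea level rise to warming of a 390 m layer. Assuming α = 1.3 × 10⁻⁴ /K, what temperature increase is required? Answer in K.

ΔT = Δh/(αH) = 0.13 / (1.3×10⁻⁴ × 390) ≈ 2.564 K

about 2.6 K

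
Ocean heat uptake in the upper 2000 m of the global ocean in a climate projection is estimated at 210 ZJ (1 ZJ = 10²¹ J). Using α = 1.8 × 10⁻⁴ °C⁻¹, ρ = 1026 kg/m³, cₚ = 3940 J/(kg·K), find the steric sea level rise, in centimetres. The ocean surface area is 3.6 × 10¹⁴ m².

Δh = 2.60 cm

Per unit area: Q = 210×10²¹ / (3.6×10¹⁴) ≈ 5.833×10⁸ J/m²
Δh = αQ/(ρcₚ) = 1.8×10⁻⁴ × 5.833×10⁸ / (1026 × 3940) ≈ 0.025973 m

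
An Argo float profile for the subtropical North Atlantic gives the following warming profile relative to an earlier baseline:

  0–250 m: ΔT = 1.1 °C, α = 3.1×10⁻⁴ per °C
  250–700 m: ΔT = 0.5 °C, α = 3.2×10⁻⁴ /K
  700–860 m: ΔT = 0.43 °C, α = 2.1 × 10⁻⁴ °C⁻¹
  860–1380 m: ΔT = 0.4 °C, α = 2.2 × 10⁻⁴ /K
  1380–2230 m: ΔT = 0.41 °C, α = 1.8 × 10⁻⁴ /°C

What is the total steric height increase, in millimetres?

3.1×10⁻⁴ × 250 × 1.1 = 0.08525 m
Layer 2: 0.5 × 3.2×10⁻⁴ × 450 = 0.07200 m
0.43 × 2.1×10⁻⁴ × 160 = 0.014448 m
520 × 2.2×10⁻⁴ × 0.4 = 0.04576 m
1380–2230 m: 850 × 0.41 × 1.8×10⁻⁴ = 0.06273 m
Δh = 0.08525 + 0.07200 + 0.014448 + 0.04576 + 0.06273 = 0.280188 m

Δh = 280 mm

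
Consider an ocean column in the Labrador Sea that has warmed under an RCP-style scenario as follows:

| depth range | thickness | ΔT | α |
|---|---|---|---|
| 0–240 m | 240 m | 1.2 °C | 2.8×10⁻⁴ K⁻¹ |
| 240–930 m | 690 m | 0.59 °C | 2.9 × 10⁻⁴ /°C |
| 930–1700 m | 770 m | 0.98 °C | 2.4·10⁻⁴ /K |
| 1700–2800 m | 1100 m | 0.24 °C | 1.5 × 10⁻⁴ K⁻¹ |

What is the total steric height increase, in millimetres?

0–240 m: 2.8×10⁻⁴ × 1.2 × 240 = 0.08064 m
Layer 2: 0.59 × 2.9×10⁻⁴ × 690 = 0.118059 m
Layer 3: 0.98 × 770 × 2.4×10⁻⁴ = 0.181104 m
Layer 4: 0.24 × 1.5×10⁻⁴ × 1100 = 0.03960 m
Δh = 0.08064 + 0.118059 + 0.181104 + 0.03960 = 0.419403 m ≈ 419 mm

419 mm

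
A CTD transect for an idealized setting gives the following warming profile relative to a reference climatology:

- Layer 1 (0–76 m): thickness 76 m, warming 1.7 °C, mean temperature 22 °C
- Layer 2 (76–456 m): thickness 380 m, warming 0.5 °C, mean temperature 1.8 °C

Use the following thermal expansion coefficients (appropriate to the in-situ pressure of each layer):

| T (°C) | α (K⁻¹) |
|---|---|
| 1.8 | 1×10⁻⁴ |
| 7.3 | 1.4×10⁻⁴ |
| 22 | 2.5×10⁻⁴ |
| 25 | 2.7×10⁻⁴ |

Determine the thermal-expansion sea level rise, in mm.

Layer 1 at 22 °C → α = 2.5×10⁻⁴ K⁻¹
Layer 2 at 1.8 °C → α = 1×10⁻⁴ K⁻¹
Layer 1: 2.5×10⁻⁴ × 1.7 × 76 = 0.03230 m
76–456 m: 1×10⁻⁴ × 380 × 0.5 = 0.01900 m
Δh = 0.03230 + 0.01900 = 0.05130 m

51 mm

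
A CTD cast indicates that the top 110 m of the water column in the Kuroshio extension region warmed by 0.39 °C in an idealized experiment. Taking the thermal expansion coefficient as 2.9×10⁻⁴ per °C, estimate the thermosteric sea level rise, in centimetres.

Δh = αΔT·H = 2.9×10⁻⁴ × 0.39 × 110 = 0.012441 m

1.24 cm of thermosteric rise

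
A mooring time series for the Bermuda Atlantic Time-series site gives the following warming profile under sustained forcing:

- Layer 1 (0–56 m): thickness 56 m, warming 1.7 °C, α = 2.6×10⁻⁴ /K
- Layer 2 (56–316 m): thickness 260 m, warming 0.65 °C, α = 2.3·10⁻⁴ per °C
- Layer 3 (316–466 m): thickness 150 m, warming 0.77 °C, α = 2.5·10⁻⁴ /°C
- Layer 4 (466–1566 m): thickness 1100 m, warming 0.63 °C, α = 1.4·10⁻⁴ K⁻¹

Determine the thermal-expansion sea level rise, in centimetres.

about 19.0 cm

1.7 × 2.6×10⁻⁴ × 56 = 0.024752 m
Layer 2: 260 × 2.3×10⁻⁴ × 0.65 = 0.03887 m
150 × 0.77 × 2.5×10⁻⁴ = 0.028875 m
466–1566 m: 1.4×10⁻⁴ × 0.63 × 1100 = 0.09702 m
Δh = 0.024752 + 0.03887 + 0.028875 + 0.09702 = 0.189517 m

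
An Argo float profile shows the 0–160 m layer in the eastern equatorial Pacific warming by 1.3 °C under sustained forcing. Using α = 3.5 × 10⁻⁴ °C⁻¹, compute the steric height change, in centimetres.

Δh ≈ 7.3 cm

Δh = αΔT·H = 3.5×10⁻⁴ × 1.3 × 160 = 0.07280 m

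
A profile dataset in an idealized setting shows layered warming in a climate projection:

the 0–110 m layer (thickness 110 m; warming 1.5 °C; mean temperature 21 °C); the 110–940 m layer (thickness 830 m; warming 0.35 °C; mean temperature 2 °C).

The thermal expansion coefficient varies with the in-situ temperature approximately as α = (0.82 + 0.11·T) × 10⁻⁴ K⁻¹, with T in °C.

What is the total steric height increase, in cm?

Layer 1: α = (0.82 + 0.11×21)×10⁻⁴ = 3.13×10⁻⁴ K⁻¹
Layer 2: α = (0.82 + 0.11×2)×10⁻⁴ = 1.04×10⁻⁴ K⁻¹
Layer 1: 3.13×10⁻⁴ × 1.5 × 110 = 0.051645 m
Layer 2: 1.04×10⁻⁴ × 0.35 × 830 = 0.030212 m
Δh = 0.051645 + 0.030212 = 0.081857 m

about 8.19 cm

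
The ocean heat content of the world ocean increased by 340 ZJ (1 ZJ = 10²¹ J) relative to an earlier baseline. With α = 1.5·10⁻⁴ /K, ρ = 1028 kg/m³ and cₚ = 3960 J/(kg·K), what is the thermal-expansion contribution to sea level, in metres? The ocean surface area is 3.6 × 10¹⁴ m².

Per unit area: Q = 340×10²¹ / (3.6×10¹⁴) ≈ 9.444×10⁸ J/m²
Δh = αQ/(ρcₚ) = 1.5×10⁻⁴ × 9.444×10⁸ / (1028 × 3960) ≈ 0.034798 m

about 0.0348 m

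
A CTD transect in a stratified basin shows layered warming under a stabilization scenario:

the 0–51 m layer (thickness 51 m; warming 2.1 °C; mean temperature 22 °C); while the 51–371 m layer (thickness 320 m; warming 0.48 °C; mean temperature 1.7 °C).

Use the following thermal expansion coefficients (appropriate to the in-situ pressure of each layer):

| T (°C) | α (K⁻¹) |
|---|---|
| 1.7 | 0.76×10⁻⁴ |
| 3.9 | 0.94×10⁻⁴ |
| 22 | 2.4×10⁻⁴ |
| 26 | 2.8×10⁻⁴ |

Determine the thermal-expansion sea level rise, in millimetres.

37.4 mm of thermosteric rise

Layer 1 at 22 °C → α = 2.4×10⁻⁴ K⁻¹
Layer 2 at 1.7 °C → α = 0.76×10⁻⁴ K⁻¹
2.4×10⁻⁴ × 51 × 2.1 = 0.025704 m
Layer 2: 320 × 0.48 × 0.76×10⁻⁴ = 0.0116736 m
Δh = 0.025704 + 0.0116736 = 0.0373776 m ≈ 37.4 mm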